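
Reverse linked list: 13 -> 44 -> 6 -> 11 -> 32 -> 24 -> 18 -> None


Step 1: curr=13, set curr.next=prev(None) | reversed so far: 13
Step 2: curr=44, set curr.next=prev(13) | reversed so far: 44 -> 13
Step 3: curr=6, set curr.next=prev(44) | reversed so far: 6 -> 44 -> 13
Step 4: curr=11, set curr.next=prev(6) | reversed so far: 11 -> 6 -> 44 -> 13
Step 5: curr=32, set curr.next=prev(11) | reversed so far: 32 -> 11 -> 6 -> 44 -> 13
Step 6: curr=24, set curr.next=prev(32) | reversed so far: 24 -> 32 -> 11 -> 6 -> 44 -> 13
Step 7: curr=18, set curr.next=prev(24) | reversed so far: 18 -> 24 -> 32 -> 11 -> 6 -> 44 -> 13

18 -> 24 -> 32 -> 11 -> 6 -> 44 -> 13 -> None


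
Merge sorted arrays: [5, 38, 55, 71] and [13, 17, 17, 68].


Take 5 from A
Take 13 from B
Take 17 from B
Take 17 from B
Take 38 from A
Take 55 from A
Take 68 from B

Merged: [5, 13, 17, 17, 38, 55, 68, 71]


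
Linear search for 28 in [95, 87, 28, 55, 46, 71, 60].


i=0: 95!=28
i=1: 87!=28
i=2: 28==28 found!

Found at 2, 3 comps


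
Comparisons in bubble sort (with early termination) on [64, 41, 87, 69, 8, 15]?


Algorithm: bubble sort (with early termination)
Input: [64, 41, 87, 69, 8, 15]
Sorted: [8, 15, 41, 64, 69, 87]

15


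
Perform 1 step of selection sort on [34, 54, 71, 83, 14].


Initial: [34, 54, 71, 83, 14]
Step 1: min=14 at 4
  Swap: [14, 54, 71, 83, 34]

After 1 step: [14, 54, 71, 83, 34]


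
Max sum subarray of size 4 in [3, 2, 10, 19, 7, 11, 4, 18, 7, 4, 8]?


[0:4]: 34
[1:5]: 38
[2:6]: 47
[3:7]: 41
[4:8]: 40
[5:9]: 40
[6:10]: 33
[7:11]: 37

Max: 47 at [2:6]


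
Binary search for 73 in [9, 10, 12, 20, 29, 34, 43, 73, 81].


Step 1: lo=0, hi=8, mid=4, val=29
Step 2: lo=5, hi=8, mid=6, val=43
Step 3: lo=7, hi=8, mid=7, val=73

Found at index 7


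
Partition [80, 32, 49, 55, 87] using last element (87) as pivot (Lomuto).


Pivot: 87
  80 <= 87: advance i (no swap)
  32 <= 87: advance i (no swap)
  49 <= 87: advance i (no swap)
  55 <= 87: advance i (no swap)
Place pivot at 4: [80, 32, 49, 55, 87]

Partitioned: [80, 32, 49, 55, 87]


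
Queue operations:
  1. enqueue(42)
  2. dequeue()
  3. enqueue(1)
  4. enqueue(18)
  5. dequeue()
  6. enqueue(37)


enqueue(42) -> [42]
dequeue()->42, []
enqueue(1) -> [1]
enqueue(18) -> [1, 18]
dequeue()->1, [18]
enqueue(37) -> [18, 37]

Final queue: [18, 37]


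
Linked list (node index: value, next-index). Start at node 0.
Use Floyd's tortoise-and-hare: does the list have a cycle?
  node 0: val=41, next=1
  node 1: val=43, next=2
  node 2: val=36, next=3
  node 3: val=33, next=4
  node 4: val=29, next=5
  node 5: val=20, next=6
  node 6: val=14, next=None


Floyd's tortoise (slow, +1) and hare (fast, +2):
  init: slow=0, fast=0
  step 1: slow=1, fast=2
  step 2: slow=2, fast=4
  step 3: slow=3, fast=6
  step 4: fast -> None, no cycle

Cycle: no


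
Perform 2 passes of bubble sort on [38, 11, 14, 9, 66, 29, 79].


Initial: [38, 11, 14, 9, 66, 29, 79]
Pass 1: [11, 14, 9, 38, 29, 66, 79] (4 swaps)
Pass 2: [11, 9, 14, 29, 38, 66, 79] (2 swaps)

After 2 passes: [11, 9, 14, 29, 38, 66, 79]


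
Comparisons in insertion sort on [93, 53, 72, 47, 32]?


Algorithm: insertion sort
Input: [93, 53, 72, 47, 32]
Sorted: [32, 47, 53, 72, 93]

10


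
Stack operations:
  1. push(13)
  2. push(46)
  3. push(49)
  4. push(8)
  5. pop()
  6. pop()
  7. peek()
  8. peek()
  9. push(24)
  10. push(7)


push(13) -> [13]
push(46) -> [13, 46]
push(49) -> [13, 46, 49]
push(8) -> [13, 46, 49, 8]
pop()->8, [13, 46, 49]
pop()->49, [13, 46]
peek()->46
peek()->46
push(24) -> [13, 46, 24]
push(7) -> [13, 46, 24, 7]

Final stack: [13, 46, 24, 7]


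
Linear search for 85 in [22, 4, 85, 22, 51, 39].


i=0: 22!=85
i=1: 4!=85
i=2: 85==85 found!

Found at 2, 3 comps


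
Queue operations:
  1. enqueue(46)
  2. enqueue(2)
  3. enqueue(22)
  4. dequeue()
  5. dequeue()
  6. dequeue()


enqueue(46) -> [46]
enqueue(2) -> [46, 2]
enqueue(22) -> [46, 2, 22]
dequeue()->46, [2, 22]
dequeue()->2, [22]
dequeue()->22, []

Final queue: []


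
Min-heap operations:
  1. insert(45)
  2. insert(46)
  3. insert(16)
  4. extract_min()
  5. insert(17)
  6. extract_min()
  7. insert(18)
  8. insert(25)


insert(45) -> [45]
insert(46) -> [45, 46]
insert(16) -> [16, 46, 45]
extract_min()->16, [45, 46]
insert(17) -> [17, 46, 45]
extract_min()->17, [45, 46]
insert(18) -> [18, 46, 45]
insert(25) -> [18, 25, 45, 46]

Final heap: [18, 25, 45, 46]


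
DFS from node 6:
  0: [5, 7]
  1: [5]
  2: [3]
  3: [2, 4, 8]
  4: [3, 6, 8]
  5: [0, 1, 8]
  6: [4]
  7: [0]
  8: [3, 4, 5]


Visit 6, push [4]
Visit 4, push [8, 3]
Visit 3, push [8, 2]
Visit 2, push []
Visit 8, push [5]
Visit 5, push [1, 0]
Visit 0, push [7]
Visit 7, push []
Visit 1, push []

DFS order: [6, 4, 3, 2, 8, 5, 0, 7, 1]


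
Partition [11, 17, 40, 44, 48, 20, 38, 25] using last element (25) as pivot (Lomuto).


Pivot: 25
  11 <= 25: advance i (no swap)
  17 <= 25: advance i (no swap)
  20 <= 25: swap -> [11, 17, 20, 44, 48, 40, 38, 25]
Place pivot at 3: [11, 17, 20, 25, 48, 40, 38, 44]

Partitioned: [11, 17, 20, 25, 48, 40, 38, 44]


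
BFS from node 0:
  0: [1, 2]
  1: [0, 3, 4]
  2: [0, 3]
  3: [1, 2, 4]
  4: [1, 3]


Visit 0, enqueue [1, 2]
Visit 1, enqueue [3, 4]
Visit 2, enqueue []
Visit 3, enqueue []
Visit 4, enqueue []

BFS order: [0, 1, 2, 3, 4]


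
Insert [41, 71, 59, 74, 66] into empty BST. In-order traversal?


Insert 41: root
Insert 71: R from 41
Insert 59: R from 41 -> L from 71
Insert 74: R from 41 -> R from 71
Insert 66: R from 41 -> L from 71 -> R from 59

In-order: [41, 59, 66, 71, 74]


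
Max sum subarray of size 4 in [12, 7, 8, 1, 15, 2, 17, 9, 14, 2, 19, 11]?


[0:4]: 28
[1:5]: 31
[2:6]: 26
[3:7]: 35
[4:8]: 43
[5:9]: 42
[6:10]: 42
[7:11]: 44
[8:12]: 46

Max: 46 at [8:12]


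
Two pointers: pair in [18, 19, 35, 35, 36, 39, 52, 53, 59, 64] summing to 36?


lo=0(18)+hi=9(64)=82
lo=0(18)+hi=8(59)=77
lo=0(18)+hi=7(53)=71
lo=0(18)+hi=6(52)=70
lo=0(18)+hi=5(39)=57
lo=0(18)+hi=4(36)=54
lo=0(18)+hi=3(35)=53
lo=0(18)+hi=2(35)=53
lo=0(18)+hi=1(19)=37

No pair found


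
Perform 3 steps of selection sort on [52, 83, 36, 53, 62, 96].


Initial: [52, 83, 36, 53, 62, 96]
Step 1: min=36 at 2
  Swap: [36, 83, 52, 53, 62, 96]
Step 2: min=52 at 2
  Swap: [36, 52, 83, 53, 62, 96]
Step 3: min=53 at 3
  Swap: [36, 52, 53, 83, 62, 96]

After 3 steps: [36, 52, 53, 83, 62, 96]


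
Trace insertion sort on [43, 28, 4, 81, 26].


Initial: [43, 28, 4, 81, 26]
Insert 28: [28, 43, 4, 81, 26]
Insert 4: [4, 28, 43, 81, 26]
Insert 81: [4, 28, 43, 81, 26]
Insert 26: [4, 26, 28, 43, 81]

Sorted: [4, 26, 28, 43, 81]


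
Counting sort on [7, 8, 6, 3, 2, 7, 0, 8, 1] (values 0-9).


Input: [7, 8, 6, 3, 2, 7, 0, 8, 1]
Counts: [1, 1, 1, 1, 0, 0, 1, 2, 2, 0]

Sorted: [0, 1, 2, 3, 6, 7, 7, 8, 8]


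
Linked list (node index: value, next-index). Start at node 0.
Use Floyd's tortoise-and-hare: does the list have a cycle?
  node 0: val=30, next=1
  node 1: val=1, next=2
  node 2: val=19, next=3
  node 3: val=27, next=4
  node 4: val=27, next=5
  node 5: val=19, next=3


Floyd's tortoise (slow, +1) and hare (fast, +2):
  init: slow=0, fast=0
  step 1: slow=1, fast=2
  step 2: slow=2, fast=4
  step 3: slow=3, fast=3
  slow == fast at node 3: cycle detected

Cycle: yes


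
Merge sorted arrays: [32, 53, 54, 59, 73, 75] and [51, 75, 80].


Take 32 from A
Take 51 from B
Take 53 from A
Take 54 from A
Take 59 from A
Take 73 from A
Take 75 from A

Merged: [32, 51, 53, 54, 59, 73, 75, 75, 80]


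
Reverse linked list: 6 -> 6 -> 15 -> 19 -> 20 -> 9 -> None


Step 1: curr=6, set curr.next=prev(None) | reversed so far: 6
Step 2: curr=6, set curr.next=prev(6) | reversed so far: 6 -> 6
Step 3: curr=15, set curr.next=prev(6) | reversed so far: 15 -> 6 -> 6
Step 4: curr=19, set curr.next=prev(15) | reversed so far: 19 -> 15 -> 6 -> 6
Step 5: curr=20, set curr.next=prev(19) | reversed so far: 20 -> 19 -> 15 -> 6 -> 6
Step 6: curr=9, set curr.next=prev(20) | reversed so far: 9 -> 20 -> 19 -> 15 -> 6 -> 6

9 -> 20 -> 19 -> 15 -> 6 -> 6 -> None


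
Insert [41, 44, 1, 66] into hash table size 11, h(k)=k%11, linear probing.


Insert 41: h=8 -> slot 8
Insert 44: h=0 -> slot 0
Insert 1: h=1 -> slot 1
Insert 66: h=0, 2 probes -> slot 2

Table: [44, 1, 66, None, None, None, None, None, 41, None, None]


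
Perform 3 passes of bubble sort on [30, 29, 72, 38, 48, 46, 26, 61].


Initial: [30, 29, 72, 38, 48, 46, 26, 61]
Pass 1: [29, 30, 38, 48, 46, 26, 61, 72] (6 swaps)
Pass 2: [29, 30, 38, 46, 26, 48, 61, 72] (2 swaps)
Pass 3: [29, 30, 38, 26, 46, 48, 61, 72] (1 swaps)

After 3 passes: [29, 30, 38, 26, 46, 48, 61, 72]


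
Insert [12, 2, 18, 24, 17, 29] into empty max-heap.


Insert 12: [12]
Insert 2: [12, 2]
Insert 18: [18, 2, 12]
Insert 24: [24, 18, 12, 2]
Insert 17: [24, 18, 12, 2, 17]
Insert 29: [29, 18, 24, 2, 17, 12]

Final heap: [29, 18, 24, 2, 17, 12]


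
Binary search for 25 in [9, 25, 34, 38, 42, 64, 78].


Step 1: lo=0, hi=6, mid=3, val=38
Step 2: lo=0, hi=2, mid=1, val=25

Found at index 1


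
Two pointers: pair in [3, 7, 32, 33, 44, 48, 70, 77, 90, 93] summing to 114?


lo=0(3)+hi=9(93)=96
lo=1(7)+hi=9(93)=100
lo=2(32)+hi=9(93)=125
lo=2(32)+hi=8(90)=122
lo=2(32)+hi=7(77)=109
lo=3(33)+hi=7(77)=110
lo=4(44)+hi=7(77)=121
lo=4(44)+hi=6(70)=114

Yes: 44+70=114


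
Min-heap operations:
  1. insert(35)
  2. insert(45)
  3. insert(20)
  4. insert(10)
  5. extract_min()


insert(35) -> [35]
insert(45) -> [35, 45]
insert(20) -> [20, 45, 35]
insert(10) -> [10, 20, 35, 45]
extract_min()->10, [20, 45, 35]

Final heap: [20, 45, 35]


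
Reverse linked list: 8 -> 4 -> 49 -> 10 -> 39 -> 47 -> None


Step 1: curr=8, set curr.next=prev(None) | reversed so far: 8
Step 2: curr=4, set curr.next=prev(8) | reversed so far: 4 -> 8
Step 3: curr=49, set curr.next=prev(4) | reversed so far: 49 -> 4 -> 8
Step 4: curr=10, set curr.next=prev(49) | reversed so far: 10 -> 49 -> 4 -> 8
Step 5: curr=39, set curr.next=prev(10) | reversed so far: 39 -> 10 -> 49 -> 4 -> 8
Step 6: curr=47, set curr.next=prev(39) | reversed so far: 47 -> 39 -> 10 -> 49 -> 4 -> 8

47 -> 39 -> 10 -> 49 -> 4 -> 8 -> None


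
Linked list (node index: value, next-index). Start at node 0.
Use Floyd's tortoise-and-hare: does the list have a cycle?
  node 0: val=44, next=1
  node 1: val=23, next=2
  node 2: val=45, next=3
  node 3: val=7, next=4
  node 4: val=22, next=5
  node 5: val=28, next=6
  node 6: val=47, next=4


Floyd's tortoise (slow, +1) and hare (fast, +2):
  init: slow=0, fast=0
  step 1: slow=1, fast=2
  step 2: slow=2, fast=4
  step 3: slow=3, fast=6
  step 4: slow=4, fast=5
  step 5: slow=5, fast=4
  step 6: slow=6, fast=6
  slow == fast at node 6: cycle detected

Cycle: yes


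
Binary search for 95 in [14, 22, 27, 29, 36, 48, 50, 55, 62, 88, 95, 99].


Step 1: lo=0, hi=11, mid=5, val=48
Step 2: lo=6, hi=11, mid=8, val=62
Step 3: lo=9, hi=11, mid=10, val=95

Found at index 10


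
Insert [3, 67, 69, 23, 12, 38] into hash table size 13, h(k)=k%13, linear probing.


Insert 3: h=3 -> slot 3
Insert 67: h=2 -> slot 2
Insert 69: h=4 -> slot 4
Insert 23: h=10 -> slot 10
Insert 12: h=12 -> slot 12
Insert 38: h=12, 1 probes -> slot 0

Table: [38, None, 67, 3, 69, None, None, None, None, None, 23, None, 12]


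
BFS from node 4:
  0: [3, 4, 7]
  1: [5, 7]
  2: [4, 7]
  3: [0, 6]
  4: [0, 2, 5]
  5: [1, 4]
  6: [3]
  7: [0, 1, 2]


Visit 4, enqueue [0, 2, 5]
Visit 0, enqueue [3, 7]
Visit 2, enqueue []
Visit 5, enqueue [1]
Visit 3, enqueue [6]
Visit 7, enqueue []
Visit 1, enqueue []
Visit 6, enqueue []

BFS order: [4, 0, 2, 5, 3, 7, 1, 6]


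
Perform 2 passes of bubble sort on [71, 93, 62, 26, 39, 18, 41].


Initial: [71, 93, 62, 26, 39, 18, 41]
Pass 1: [71, 62, 26, 39, 18, 41, 93] (5 swaps)
Pass 2: [62, 26, 39, 18, 41, 71, 93] (5 swaps)

After 2 passes: [62, 26, 39, 18, 41, 71, 93]


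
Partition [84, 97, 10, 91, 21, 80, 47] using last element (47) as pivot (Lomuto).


Pivot: 47
  10 <= 47: swap -> [10, 97, 84, 91, 21, 80, 47]
  21 <= 47: swap -> [10, 21, 84, 91, 97, 80, 47]
Place pivot at 2: [10, 21, 47, 91, 97, 80, 84]

Partitioned: [10, 21, 47, 91, 97, 80, 84]


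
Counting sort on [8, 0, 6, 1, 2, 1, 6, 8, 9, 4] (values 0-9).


Input: [8, 0, 6, 1, 2, 1, 6, 8, 9, 4]
Counts: [1, 2, 1, 0, 1, 0, 2, 0, 2, 1]

Sorted: [0, 1, 1, 2, 4, 6, 6, 8, 8, 9]


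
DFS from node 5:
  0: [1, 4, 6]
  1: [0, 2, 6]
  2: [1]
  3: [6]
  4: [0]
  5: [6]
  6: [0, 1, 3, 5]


Visit 5, push [6]
Visit 6, push [3, 1, 0]
Visit 0, push [4, 1]
Visit 1, push [2]
Visit 2, push []
Visit 4, push []
Visit 3, push []

DFS order: [5, 6, 0, 1, 2, 4, 3]


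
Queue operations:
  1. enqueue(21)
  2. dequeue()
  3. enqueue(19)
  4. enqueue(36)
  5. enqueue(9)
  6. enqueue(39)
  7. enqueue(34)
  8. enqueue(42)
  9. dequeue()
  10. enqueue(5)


enqueue(21) -> [21]
dequeue()->21, []
enqueue(19) -> [19]
enqueue(36) -> [19, 36]
enqueue(9) -> [19, 36, 9]
enqueue(39) -> [19, 36, 9, 39]
enqueue(34) -> [19, 36, 9, 39, 34]
enqueue(42) -> [19, 36, 9, 39, 34, 42]
dequeue()->19, [36, 9, 39, 34, 42]
enqueue(5) -> [36, 9, 39, 34, 42, 5]

Final queue: [36, 9, 39, 34, 42, 5]


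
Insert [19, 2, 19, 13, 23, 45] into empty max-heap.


Insert 19: [19]
Insert 2: [19, 2]
Insert 19: [19, 2, 19]
Insert 13: [19, 13, 19, 2]
Insert 23: [23, 19, 19, 2, 13]
Insert 45: [45, 19, 23, 2, 13, 19]

Final heap: [45, 19, 23, 2, 13, 19]


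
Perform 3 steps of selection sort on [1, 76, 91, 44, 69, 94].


Initial: [1, 76, 91, 44, 69, 94]
Step 1: min=1 at 0
  Swap: [1, 76, 91, 44, 69, 94]
Step 2: min=44 at 3
  Swap: [1, 44, 91, 76, 69, 94]
Step 3: min=69 at 4
  Swap: [1, 44, 69, 76, 91, 94]

After 3 steps: [1, 44, 69, 76, 91, 94]


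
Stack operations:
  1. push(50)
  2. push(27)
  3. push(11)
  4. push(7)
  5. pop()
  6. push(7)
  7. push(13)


push(50) -> [50]
push(27) -> [50, 27]
push(11) -> [50, 27, 11]
push(7) -> [50, 27, 11, 7]
pop()->7, [50, 27, 11]
push(7) -> [50, 27, 11, 7]
push(13) -> [50, 27, 11, 7, 13]

Final stack: [50, 27, 11, 7, 13]


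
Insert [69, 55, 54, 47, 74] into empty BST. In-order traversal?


Insert 69: root
Insert 55: L from 69
Insert 54: L from 69 -> L from 55
Insert 47: L from 69 -> L from 55 -> L from 54
Insert 74: R from 69

In-order: [47, 54, 55, 69, 74]


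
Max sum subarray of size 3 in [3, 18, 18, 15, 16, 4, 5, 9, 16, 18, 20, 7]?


[0:3]: 39
[1:4]: 51
[2:5]: 49
[3:6]: 35
[4:7]: 25
[5:8]: 18
[6:9]: 30
[7:10]: 43
[8:11]: 54
[9:12]: 45

Max: 54 at [8:11]


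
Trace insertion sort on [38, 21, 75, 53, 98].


Initial: [38, 21, 75, 53, 98]
Insert 21: [21, 38, 75, 53, 98]
Insert 75: [21, 38, 75, 53, 98]
Insert 53: [21, 38, 53, 75, 98]
Insert 98: [21, 38, 53, 75, 98]

Sorted: [21, 38, 53, 75, 98]


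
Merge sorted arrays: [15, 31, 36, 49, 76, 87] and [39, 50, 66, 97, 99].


Take 15 from A
Take 31 from A
Take 36 from A
Take 39 from B
Take 49 from A
Take 50 from B
Take 66 from B
Take 76 from A
Take 87 from A

Merged: [15, 31, 36, 39, 49, 50, 66, 76, 87, 97, 99]


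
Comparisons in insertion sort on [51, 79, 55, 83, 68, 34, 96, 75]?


Algorithm: insertion sort
Input: [51, 79, 55, 83, 68, 34, 96, 75]
Sorted: [34, 51, 55, 68, 75, 79, 83, 96]

17


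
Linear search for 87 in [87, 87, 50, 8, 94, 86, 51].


i=0: 87==87 found!

Found at 0, 1 comps


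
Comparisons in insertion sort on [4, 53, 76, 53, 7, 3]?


Algorithm: insertion sort
Input: [4, 53, 76, 53, 7, 3]
Sorted: [3, 4, 7, 53, 53, 76]

13


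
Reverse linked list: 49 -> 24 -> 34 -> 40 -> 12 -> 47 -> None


Step 1: curr=49, set curr.next=prev(None) | reversed so far: 49
Step 2: curr=24, set curr.next=prev(49) | reversed so far: 24 -> 49
Step 3: curr=34, set curr.next=prev(24) | reversed so far: 34 -> 24 -> 49
Step 4: curr=40, set curr.next=prev(34) | reversed so far: 40 -> 34 -> 24 -> 49
Step 5: curr=12, set curr.next=prev(40) | reversed so far: 12 -> 40 -> 34 -> 24 -> 49
Step 6: curr=47, set curr.next=prev(12) | reversed so far: 47 -> 12 -> 40 -> 34 -> 24 -> 49

47 -> 12 -> 40 -> 34 -> 24 -> 49 -> None


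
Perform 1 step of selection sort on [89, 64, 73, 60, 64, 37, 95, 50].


Initial: [89, 64, 73, 60, 64, 37, 95, 50]
Step 1: min=37 at 5
  Swap: [37, 64, 73, 60, 64, 89, 95, 50]

After 1 step: [37, 64, 73, 60, 64, 89, 95, 50]


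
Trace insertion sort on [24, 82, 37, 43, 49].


Initial: [24, 82, 37, 43, 49]
Insert 82: [24, 82, 37, 43, 49]
Insert 37: [24, 37, 82, 43, 49]
Insert 43: [24, 37, 43, 82, 49]
Insert 49: [24, 37, 43, 49, 82]

Sorted: [24, 37, 43, 49, 82]


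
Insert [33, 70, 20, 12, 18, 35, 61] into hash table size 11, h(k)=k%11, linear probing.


Insert 33: h=0 -> slot 0
Insert 70: h=4 -> slot 4
Insert 20: h=9 -> slot 9
Insert 12: h=1 -> slot 1
Insert 18: h=7 -> slot 7
Insert 35: h=2 -> slot 2
Insert 61: h=6 -> slot 6

Table: [33, 12, 35, None, 70, None, 61, 18, None, 20, None]


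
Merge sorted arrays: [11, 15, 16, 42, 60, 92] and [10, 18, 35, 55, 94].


Take 10 from B
Take 11 from A
Take 15 from A
Take 16 from A
Take 18 from B
Take 35 from B
Take 42 from A
Take 55 from B
Take 60 from A
Take 92 from A

Merged: [10, 11, 15, 16, 18, 35, 42, 55, 60, 92, 94]


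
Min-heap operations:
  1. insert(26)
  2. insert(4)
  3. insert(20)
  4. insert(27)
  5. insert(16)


insert(26) -> [26]
insert(4) -> [4, 26]
insert(20) -> [4, 26, 20]
insert(27) -> [4, 26, 20, 27]
insert(16) -> [4, 16, 20, 27, 26]

Final heap: [4, 16, 20, 27, 26]


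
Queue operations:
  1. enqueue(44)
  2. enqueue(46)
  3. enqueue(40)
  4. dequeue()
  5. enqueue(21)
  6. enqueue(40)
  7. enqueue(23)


enqueue(44) -> [44]
enqueue(46) -> [44, 46]
enqueue(40) -> [44, 46, 40]
dequeue()->44, [46, 40]
enqueue(21) -> [46, 40, 21]
enqueue(40) -> [46, 40, 21, 40]
enqueue(23) -> [46, 40, 21, 40, 23]

Final queue: [46, 40, 21, 40, 23]


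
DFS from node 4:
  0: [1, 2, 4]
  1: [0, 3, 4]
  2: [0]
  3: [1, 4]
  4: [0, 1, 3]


Visit 4, push [3, 1, 0]
Visit 0, push [2, 1]
Visit 1, push [3]
Visit 3, push []
Visit 2, push []

DFS order: [4, 0, 1, 3, 2]


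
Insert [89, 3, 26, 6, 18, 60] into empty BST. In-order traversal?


Insert 89: root
Insert 3: L from 89
Insert 26: L from 89 -> R from 3
Insert 6: L from 89 -> R from 3 -> L from 26
Insert 18: L from 89 -> R from 3 -> L from 26 -> R from 6
Insert 60: L from 89 -> R from 3 -> R from 26

In-order: [3, 6, 18, 26, 60, 89]


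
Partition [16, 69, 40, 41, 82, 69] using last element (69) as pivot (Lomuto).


Pivot: 69
  16 <= 69: advance i (no swap)
  69 <= 69: advance i (no swap)
  40 <= 69: advance i (no swap)
  41 <= 69: advance i (no swap)
Place pivot at 4: [16, 69, 40, 41, 69, 82]

Partitioned: [16, 69, 40, 41, 69, 82]


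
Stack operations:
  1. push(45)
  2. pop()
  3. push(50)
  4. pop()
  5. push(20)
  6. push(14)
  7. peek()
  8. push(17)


push(45) -> [45]
pop()->45, []
push(50) -> [50]
pop()->50, []
push(20) -> [20]
push(14) -> [20, 14]
peek()->14
push(17) -> [20, 14, 17]

Final stack: [20, 14, 17]


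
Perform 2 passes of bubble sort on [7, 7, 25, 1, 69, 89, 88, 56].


Initial: [7, 7, 25, 1, 69, 89, 88, 56]
Pass 1: [7, 7, 1, 25, 69, 88, 56, 89] (3 swaps)
Pass 2: [7, 1, 7, 25, 69, 56, 88, 89] (2 swaps)

After 2 passes: [7, 1, 7, 25, 69, 56, 88, 89]


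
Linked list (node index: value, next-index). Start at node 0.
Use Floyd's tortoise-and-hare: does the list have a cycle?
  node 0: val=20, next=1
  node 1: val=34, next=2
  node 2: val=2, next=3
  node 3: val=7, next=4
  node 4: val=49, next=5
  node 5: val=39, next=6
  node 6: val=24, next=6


Floyd's tortoise (slow, +1) and hare (fast, +2):
  init: slow=0, fast=0
  step 1: slow=1, fast=2
  step 2: slow=2, fast=4
  step 3: slow=3, fast=6
  step 4: slow=4, fast=6
  step 5: slow=5, fast=6
  step 6: slow=6, fast=6
  slow == fast at node 6: cycle detected

Cycle: yes


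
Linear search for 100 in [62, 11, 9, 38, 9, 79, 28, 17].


i=0: 62!=100
i=1: 11!=100
i=2: 9!=100
i=3: 38!=100
i=4: 9!=100
i=5: 79!=100
i=6: 28!=100
i=7: 17!=100

Not found, 8 comps


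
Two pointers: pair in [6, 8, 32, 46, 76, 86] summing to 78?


lo=0(6)+hi=5(86)=92
lo=0(6)+hi=4(76)=82
lo=0(6)+hi=3(46)=52
lo=1(8)+hi=3(46)=54
lo=2(32)+hi=3(46)=78

Yes: 32+46=78


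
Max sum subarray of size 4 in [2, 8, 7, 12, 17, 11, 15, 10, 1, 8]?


[0:4]: 29
[1:5]: 44
[2:6]: 47
[3:7]: 55
[4:8]: 53
[5:9]: 37
[6:10]: 34

Max: 55 at [3:7]


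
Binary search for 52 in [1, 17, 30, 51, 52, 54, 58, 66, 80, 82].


Step 1: lo=0, hi=9, mid=4, val=52

Found at index 4


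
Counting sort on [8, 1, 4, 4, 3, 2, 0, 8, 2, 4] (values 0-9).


Input: [8, 1, 4, 4, 3, 2, 0, 8, 2, 4]
Counts: [1, 1, 2, 1, 3, 0, 0, 0, 2, 0]

Sorted: [0, 1, 2, 2, 3, 4, 4, 4, 8, 8]


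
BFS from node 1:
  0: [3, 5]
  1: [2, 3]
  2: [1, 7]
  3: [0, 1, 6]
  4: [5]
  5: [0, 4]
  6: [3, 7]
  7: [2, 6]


Visit 1, enqueue [2, 3]
Visit 2, enqueue [7]
Visit 3, enqueue [0, 6]
Visit 7, enqueue []
Visit 0, enqueue [5]
Visit 6, enqueue []
Visit 5, enqueue [4]
Visit 4, enqueue []

BFS order: [1, 2, 3, 7, 0, 6, 5, 4]


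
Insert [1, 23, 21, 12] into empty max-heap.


Insert 1: [1]
Insert 23: [23, 1]
Insert 21: [23, 1, 21]
Insert 12: [23, 12, 21, 1]

Final heap: [23, 12, 21, 1]


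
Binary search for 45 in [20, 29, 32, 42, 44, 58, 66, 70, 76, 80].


Step 1: lo=0, hi=9, mid=4, val=44
Step 2: lo=5, hi=9, mid=7, val=70
Step 3: lo=5, hi=6, mid=5, val=58

Not found


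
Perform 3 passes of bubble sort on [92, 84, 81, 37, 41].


Initial: [92, 84, 81, 37, 41]
Pass 1: [84, 81, 37, 41, 92] (4 swaps)
Pass 2: [81, 37, 41, 84, 92] (3 swaps)
Pass 3: [37, 41, 81, 84, 92] (2 swaps)

After 3 passes: [37, 41, 81, 84, 92]


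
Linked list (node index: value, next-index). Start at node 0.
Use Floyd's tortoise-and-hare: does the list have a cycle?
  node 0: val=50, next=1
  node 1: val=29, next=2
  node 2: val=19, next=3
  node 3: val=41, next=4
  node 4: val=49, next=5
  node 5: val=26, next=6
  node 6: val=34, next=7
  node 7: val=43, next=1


Floyd's tortoise (slow, +1) and hare (fast, +2):
  init: slow=0, fast=0
  step 1: slow=1, fast=2
  step 2: slow=2, fast=4
  step 3: slow=3, fast=6
  step 4: slow=4, fast=1
  step 5: slow=5, fast=3
  step 6: slow=6, fast=5
  step 7: slow=7, fast=7
  slow == fast at node 7: cycle detected

Cycle: yes


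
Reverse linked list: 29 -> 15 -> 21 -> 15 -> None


Step 1: curr=29, set curr.next=prev(None) | reversed so far: 29
Step 2: curr=15, set curr.next=prev(29) | reversed so far: 15 -> 29
Step 3: curr=21, set curr.next=prev(15) | reversed so far: 21 -> 15 -> 29
Step 4: curr=15, set curr.next=prev(21) | reversed so far: 15 -> 21 -> 15 -> 29

15 -> 21 -> 15 -> 29 -> None


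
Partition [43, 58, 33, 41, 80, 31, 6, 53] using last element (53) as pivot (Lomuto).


Pivot: 53
  43 <= 53: advance i (no swap)
  33 <= 53: swap -> [43, 33, 58, 41, 80, 31, 6, 53]
  41 <= 53: swap -> [43, 33, 41, 58, 80, 31, 6, 53]
  31 <= 53: swap -> [43, 33, 41, 31, 80, 58, 6, 53]
  6 <= 53: swap -> [43, 33, 41, 31, 6, 58, 80, 53]
Place pivot at 5: [43, 33, 41, 31, 6, 53, 80, 58]

Partitioned: [43, 33, 41, 31, 6, 53, 80, 58]


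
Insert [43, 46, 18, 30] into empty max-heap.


Insert 43: [43]
Insert 46: [46, 43]
Insert 18: [46, 43, 18]
Insert 30: [46, 43, 18, 30]

Final heap: [46, 43, 18, 30]


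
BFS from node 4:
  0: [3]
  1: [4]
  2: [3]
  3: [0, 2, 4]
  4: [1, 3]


Visit 4, enqueue [1, 3]
Visit 1, enqueue []
Visit 3, enqueue [0, 2]
Visit 0, enqueue []
Visit 2, enqueue []

BFS order: [4, 1, 3, 0, 2]


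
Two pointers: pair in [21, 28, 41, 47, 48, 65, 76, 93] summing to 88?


lo=0(21)+hi=7(93)=114
lo=0(21)+hi=6(76)=97
lo=0(21)+hi=5(65)=86
lo=1(28)+hi=5(65)=93
lo=1(28)+hi=4(48)=76
lo=2(41)+hi=4(48)=89
lo=2(41)+hi=3(47)=88

Yes: 41+47=88


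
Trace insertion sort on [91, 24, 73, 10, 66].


Initial: [91, 24, 73, 10, 66]
Insert 24: [24, 91, 73, 10, 66]
Insert 73: [24, 73, 91, 10, 66]
Insert 10: [10, 24, 73, 91, 66]
Insert 66: [10, 24, 66, 73, 91]

Sorted: [10, 24, 66, 73, 91]


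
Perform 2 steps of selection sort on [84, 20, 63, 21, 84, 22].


Initial: [84, 20, 63, 21, 84, 22]
Step 1: min=20 at 1
  Swap: [20, 84, 63, 21, 84, 22]
Step 2: min=21 at 3
  Swap: [20, 21, 63, 84, 84, 22]

After 2 steps: [20, 21, 63, 84, 84, 22]


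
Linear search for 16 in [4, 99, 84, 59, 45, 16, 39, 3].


i=0: 4!=16
i=1: 99!=16
i=2: 84!=16
i=3: 59!=16
i=4: 45!=16
i=5: 16==16 found!

Found at 5, 6 comps


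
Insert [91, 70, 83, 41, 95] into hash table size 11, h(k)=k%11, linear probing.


Insert 91: h=3 -> slot 3
Insert 70: h=4 -> slot 4
Insert 83: h=6 -> slot 6
Insert 41: h=8 -> slot 8
Insert 95: h=7 -> slot 7

Table: [None, None, None, 91, 70, None, 83, 95, 41, None, None]


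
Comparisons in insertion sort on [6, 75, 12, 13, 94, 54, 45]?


Algorithm: insertion sort
Input: [6, 75, 12, 13, 94, 54, 45]
Sorted: [6, 12, 13, 45, 54, 75, 94]

13


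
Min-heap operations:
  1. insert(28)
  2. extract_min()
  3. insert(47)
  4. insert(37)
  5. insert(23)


insert(28) -> [28]
extract_min()->28, []
insert(47) -> [47]
insert(37) -> [37, 47]
insert(23) -> [23, 47, 37]

Final heap: [23, 47, 37]


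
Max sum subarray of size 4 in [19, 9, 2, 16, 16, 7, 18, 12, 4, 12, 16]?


[0:4]: 46
[1:5]: 43
[2:6]: 41
[3:7]: 57
[4:8]: 53
[5:9]: 41
[6:10]: 46
[7:11]: 44

Max: 57 at [3:7]


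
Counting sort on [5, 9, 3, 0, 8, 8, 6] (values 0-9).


Input: [5, 9, 3, 0, 8, 8, 6]
Counts: [1, 0, 0, 1, 0, 1, 1, 0, 2, 1]

Sorted: [0, 3, 5, 6, 8, 8, 9]


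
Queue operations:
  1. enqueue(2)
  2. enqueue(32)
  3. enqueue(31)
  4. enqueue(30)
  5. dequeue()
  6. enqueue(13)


enqueue(2) -> [2]
enqueue(32) -> [2, 32]
enqueue(31) -> [2, 32, 31]
enqueue(30) -> [2, 32, 31, 30]
dequeue()->2, [32, 31, 30]
enqueue(13) -> [32, 31, 30, 13]

Final queue: [32, 31, 30, 13]


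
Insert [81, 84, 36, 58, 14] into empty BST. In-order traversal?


Insert 81: root
Insert 84: R from 81
Insert 36: L from 81
Insert 58: L from 81 -> R from 36
Insert 14: L from 81 -> L from 36

In-order: [14, 36, 58, 81, 84]


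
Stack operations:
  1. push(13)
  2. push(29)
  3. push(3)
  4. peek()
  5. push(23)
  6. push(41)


push(13) -> [13]
push(29) -> [13, 29]
push(3) -> [13, 29, 3]
peek()->3
push(23) -> [13, 29, 3, 23]
push(41) -> [13, 29, 3, 23, 41]

Final stack: [13, 29, 3, 23, 41]


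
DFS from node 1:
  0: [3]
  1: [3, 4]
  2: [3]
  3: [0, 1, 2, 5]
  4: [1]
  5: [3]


Visit 1, push [4, 3]
Visit 3, push [5, 2, 0]
Visit 0, push []
Visit 2, push []
Visit 5, push []
Visit 4, push []

DFS order: [1, 3, 0, 2, 5, 4]


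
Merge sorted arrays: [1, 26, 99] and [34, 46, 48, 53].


Take 1 from A
Take 26 from A
Take 34 from B
Take 46 from B
Take 48 from B
Take 53 from B

Merged: [1, 26, 34, 46, 48, 53, 99]


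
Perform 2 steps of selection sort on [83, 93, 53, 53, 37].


Initial: [83, 93, 53, 53, 37]
Step 1: min=37 at 4
  Swap: [37, 93, 53, 53, 83]
Step 2: min=53 at 2
  Swap: [37, 53, 93, 53, 83]

After 2 steps: [37, 53, 93, 53, 83]


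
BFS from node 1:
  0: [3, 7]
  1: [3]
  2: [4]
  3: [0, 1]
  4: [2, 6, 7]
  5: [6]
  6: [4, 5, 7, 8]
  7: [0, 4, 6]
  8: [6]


Visit 1, enqueue [3]
Visit 3, enqueue [0]
Visit 0, enqueue [7]
Visit 7, enqueue [4, 6]
Visit 4, enqueue [2]
Visit 6, enqueue [5, 8]
Visit 2, enqueue []
Visit 5, enqueue []
Visit 8, enqueue []

BFS order: [1, 3, 0, 7, 4, 6, 2, 5, 8]


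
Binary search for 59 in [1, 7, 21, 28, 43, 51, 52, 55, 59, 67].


Step 1: lo=0, hi=9, mid=4, val=43
Step 2: lo=5, hi=9, mid=7, val=55
Step 3: lo=8, hi=9, mid=8, val=59

Found at index 8


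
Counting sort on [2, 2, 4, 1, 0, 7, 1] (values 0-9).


Input: [2, 2, 4, 1, 0, 7, 1]
Counts: [1, 2, 2, 0, 1, 0, 0, 1, 0, 0]

Sorted: [0, 1, 1, 2, 2, 4, 7]


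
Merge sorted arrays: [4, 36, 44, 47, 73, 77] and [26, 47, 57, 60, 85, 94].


Take 4 from A
Take 26 from B
Take 36 from A
Take 44 from A
Take 47 from A
Take 47 from B
Take 57 from B
Take 60 from B
Take 73 from A
Take 77 from A

Merged: [4, 26, 36, 44, 47, 47, 57, 60, 73, 77, 85, 94]


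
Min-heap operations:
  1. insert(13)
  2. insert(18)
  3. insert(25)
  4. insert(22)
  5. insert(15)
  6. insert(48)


insert(13) -> [13]
insert(18) -> [13, 18]
insert(25) -> [13, 18, 25]
insert(22) -> [13, 18, 25, 22]
insert(15) -> [13, 15, 25, 22, 18]
insert(48) -> [13, 15, 25, 22, 18, 48]

Final heap: [13, 15, 25, 22, 18, 48]


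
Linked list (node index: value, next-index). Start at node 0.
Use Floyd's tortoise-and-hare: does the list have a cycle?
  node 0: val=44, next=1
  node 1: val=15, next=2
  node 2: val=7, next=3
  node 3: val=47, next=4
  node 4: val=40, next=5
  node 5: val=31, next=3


Floyd's tortoise (slow, +1) and hare (fast, +2):
  init: slow=0, fast=0
  step 1: slow=1, fast=2
  step 2: slow=2, fast=4
  step 3: slow=3, fast=3
  slow == fast at node 3: cycle detected

Cycle: yes


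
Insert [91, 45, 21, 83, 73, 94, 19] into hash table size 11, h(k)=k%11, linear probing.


Insert 91: h=3 -> slot 3
Insert 45: h=1 -> slot 1
Insert 21: h=10 -> slot 10
Insert 83: h=6 -> slot 6
Insert 73: h=7 -> slot 7
Insert 94: h=6, 2 probes -> slot 8
Insert 19: h=8, 1 probes -> slot 9

Table: [None, 45, None, 91, None, None, 83, 73, 94, 19, 21]


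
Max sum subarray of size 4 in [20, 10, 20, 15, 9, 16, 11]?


[0:4]: 65
[1:5]: 54
[2:6]: 60
[3:7]: 51

Max: 65 at [0:4]


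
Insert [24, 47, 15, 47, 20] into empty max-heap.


Insert 24: [24]
Insert 47: [47, 24]
Insert 15: [47, 24, 15]
Insert 47: [47, 47, 15, 24]
Insert 20: [47, 47, 15, 24, 20]

Final heap: [47, 47, 15, 24, 20]


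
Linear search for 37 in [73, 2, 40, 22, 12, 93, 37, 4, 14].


i=0: 73!=37
i=1: 2!=37
i=2: 40!=37
i=3: 22!=37
i=4: 12!=37
i=5: 93!=37
i=6: 37==37 found!

Found at 6, 7 comps


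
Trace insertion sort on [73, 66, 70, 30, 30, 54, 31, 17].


Initial: [73, 66, 70, 30, 30, 54, 31, 17]
Insert 66: [66, 73, 70, 30, 30, 54, 31, 17]
Insert 70: [66, 70, 73, 30, 30, 54, 31, 17]
Insert 30: [30, 66, 70, 73, 30, 54, 31, 17]
Insert 30: [30, 30, 66, 70, 73, 54, 31, 17]
Insert 54: [30, 30, 54, 66, 70, 73, 31, 17]
Insert 31: [30, 30, 31, 54, 66, 70, 73, 17]
Insert 17: [17, 30, 30, 31, 54, 66, 70, 73]

Sorted: [17, 30, 30, 31, 54, 66, 70, 73]


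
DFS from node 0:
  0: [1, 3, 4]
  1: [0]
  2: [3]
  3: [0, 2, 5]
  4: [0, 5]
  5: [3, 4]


Visit 0, push [4, 3, 1]
Visit 1, push []
Visit 3, push [5, 2]
Visit 2, push []
Visit 5, push [4]
Visit 4, push []

DFS order: [0, 1, 3, 2, 5, 4]


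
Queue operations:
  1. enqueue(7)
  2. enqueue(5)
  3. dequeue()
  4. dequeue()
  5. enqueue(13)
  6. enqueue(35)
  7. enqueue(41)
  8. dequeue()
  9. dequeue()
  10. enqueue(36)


enqueue(7) -> [7]
enqueue(5) -> [7, 5]
dequeue()->7, [5]
dequeue()->5, []
enqueue(13) -> [13]
enqueue(35) -> [13, 35]
enqueue(41) -> [13, 35, 41]
dequeue()->13, [35, 41]
dequeue()->35, [41]
enqueue(36) -> [41, 36]

Final queue: [41, 36]


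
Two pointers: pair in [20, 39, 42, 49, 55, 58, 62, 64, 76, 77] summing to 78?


lo=0(20)+hi=9(77)=97
lo=0(20)+hi=8(76)=96
lo=0(20)+hi=7(64)=84
lo=0(20)+hi=6(62)=82
lo=0(20)+hi=5(58)=78

Yes: 20+58=78


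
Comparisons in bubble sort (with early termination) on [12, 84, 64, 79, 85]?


Algorithm: bubble sort (with early termination)
Input: [12, 84, 64, 79, 85]
Sorted: [12, 64, 79, 84, 85]

7


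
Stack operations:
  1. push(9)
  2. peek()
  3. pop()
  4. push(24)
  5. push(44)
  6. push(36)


push(9) -> [9]
peek()->9
pop()->9, []
push(24) -> [24]
push(44) -> [24, 44]
push(36) -> [24, 44, 36]

Final stack: [24, 44, 36]


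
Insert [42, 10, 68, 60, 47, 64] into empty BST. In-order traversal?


Insert 42: root
Insert 10: L from 42
Insert 68: R from 42
Insert 60: R from 42 -> L from 68
Insert 47: R from 42 -> L from 68 -> L from 60
Insert 64: R from 42 -> L from 68 -> R from 60

In-order: [10, 42, 47, 60, 64, 68]


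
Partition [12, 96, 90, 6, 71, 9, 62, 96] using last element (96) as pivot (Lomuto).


Pivot: 96
  12 <= 96: advance i (no swap)
  96 <= 96: advance i (no swap)
  90 <= 96: advance i (no swap)
  6 <= 96: advance i (no swap)
  71 <= 96: advance i (no swap)
  9 <= 96: advance i (no swap)
  62 <= 96: advance i (no swap)
Place pivot at 7: [12, 96, 90, 6, 71, 9, 62, 96]

Partitioned: [12, 96, 90, 6, 71, 9, 62, 96]


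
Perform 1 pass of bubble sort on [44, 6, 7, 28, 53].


Initial: [44, 6, 7, 28, 53]
Pass 1: [6, 7, 28, 44, 53] (3 swaps)

After 1 pass: [6, 7, 28, 44, 53]


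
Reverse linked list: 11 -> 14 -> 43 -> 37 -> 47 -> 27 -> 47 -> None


Step 1: curr=11, set curr.next=prev(None) | reversed so far: 11
Step 2: curr=14, set curr.next=prev(11) | reversed so far: 14 -> 11
Step 3: curr=43, set curr.next=prev(14) | reversed so far: 43 -> 14 -> 11
Step 4: curr=37, set curr.next=prev(43) | reversed so far: 37 -> 43 -> 14 -> 11
Step 5: curr=47, set curr.next=prev(37) | reversed so far: 47 -> 37 -> 43 -> 14 -> 11
Step 6: curr=27, set curr.next=prev(47) | reversed so far: 27 -> 47 -> 37 -> 43 -> 14 -> 11
Step 7: curr=47, set curr.next=prev(27) | reversed so far: 47 -> 27 -> 47 -> 37 -> 43 -> 14 -> 11

47 -> 27 -> 47 -> 37 -> 43 -> 14 -> 11 -> None


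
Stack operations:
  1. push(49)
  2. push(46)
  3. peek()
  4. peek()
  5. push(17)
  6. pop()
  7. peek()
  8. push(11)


push(49) -> [49]
push(46) -> [49, 46]
peek()->46
peek()->46
push(17) -> [49, 46, 17]
pop()->17, [49, 46]
peek()->46
push(11) -> [49, 46, 11]

Final stack: [49, 46, 11]


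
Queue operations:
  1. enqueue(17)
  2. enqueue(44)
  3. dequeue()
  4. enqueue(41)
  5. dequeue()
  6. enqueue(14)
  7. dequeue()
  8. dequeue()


enqueue(17) -> [17]
enqueue(44) -> [17, 44]
dequeue()->17, [44]
enqueue(41) -> [44, 41]
dequeue()->44, [41]
enqueue(14) -> [41, 14]
dequeue()->41, [14]
dequeue()->14, []

Final queue: []


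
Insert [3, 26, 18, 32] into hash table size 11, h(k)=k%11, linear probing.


Insert 3: h=3 -> slot 3
Insert 26: h=4 -> slot 4
Insert 18: h=7 -> slot 7
Insert 32: h=10 -> slot 10

Table: [None, None, None, 3, 26, None, None, 18, None, None, 32]


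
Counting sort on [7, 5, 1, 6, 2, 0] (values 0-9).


Input: [7, 5, 1, 6, 2, 0]
Counts: [1, 1, 1, 0, 0, 1, 1, 1, 0, 0]

Sorted: [0, 1, 2, 5, 6, 7]


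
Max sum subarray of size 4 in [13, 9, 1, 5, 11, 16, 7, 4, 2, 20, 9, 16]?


[0:4]: 28
[1:5]: 26
[2:6]: 33
[3:7]: 39
[4:8]: 38
[5:9]: 29
[6:10]: 33
[7:11]: 35
[8:12]: 47

Max: 47 at [8:12]


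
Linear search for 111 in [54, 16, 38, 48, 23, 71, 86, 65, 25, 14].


i=0: 54!=111
i=1: 16!=111
i=2: 38!=111
i=3: 48!=111
i=4: 23!=111
i=5: 71!=111
i=6: 86!=111
i=7: 65!=111
i=8: 25!=111
i=9: 14!=111

Not found, 10 comps


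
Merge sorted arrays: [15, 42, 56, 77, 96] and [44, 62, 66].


Take 15 from A
Take 42 from A
Take 44 from B
Take 56 from A
Take 62 from B
Take 66 from B

Merged: [15, 42, 44, 56, 62, 66, 77, 96]


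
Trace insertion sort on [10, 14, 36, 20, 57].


Initial: [10, 14, 36, 20, 57]
Insert 14: [10, 14, 36, 20, 57]
Insert 36: [10, 14, 36, 20, 57]
Insert 20: [10, 14, 20, 36, 57]
Insert 57: [10, 14, 20, 36, 57]

Sorted: [10, 14, 20, 36, 57]


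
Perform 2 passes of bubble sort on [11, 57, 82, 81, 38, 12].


Initial: [11, 57, 82, 81, 38, 12]
Pass 1: [11, 57, 81, 38, 12, 82] (3 swaps)
Pass 2: [11, 57, 38, 12, 81, 82] (2 swaps)

After 2 passes: [11, 57, 38, 12, 81, 82]


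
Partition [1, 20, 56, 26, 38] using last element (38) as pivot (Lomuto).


Pivot: 38
  1 <= 38: advance i (no swap)
  20 <= 38: advance i (no swap)
  26 <= 38: swap -> [1, 20, 26, 56, 38]
Place pivot at 3: [1, 20, 26, 38, 56]

Partitioned: [1, 20, 26, 38, 56]


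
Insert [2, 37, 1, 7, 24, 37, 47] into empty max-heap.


Insert 2: [2]
Insert 37: [37, 2]
Insert 1: [37, 2, 1]
Insert 7: [37, 7, 1, 2]
Insert 24: [37, 24, 1, 2, 7]
Insert 37: [37, 24, 37, 2, 7, 1]
Insert 47: [47, 24, 37, 2, 7, 1, 37]

Final heap: [47, 24, 37, 2, 7, 1, 37]


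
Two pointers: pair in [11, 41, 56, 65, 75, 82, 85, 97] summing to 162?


lo=0(11)+hi=7(97)=108
lo=1(41)+hi=7(97)=138
lo=2(56)+hi=7(97)=153
lo=3(65)+hi=7(97)=162

Yes: 65+97=162


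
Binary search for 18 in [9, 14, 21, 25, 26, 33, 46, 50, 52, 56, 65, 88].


Step 1: lo=0, hi=11, mid=5, val=33
Step 2: lo=0, hi=4, mid=2, val=21
Step 3: lo=0, hi=1, mid=0, val=9
Step 4: lo=1, hi=1, mid=1, val=14

Not found


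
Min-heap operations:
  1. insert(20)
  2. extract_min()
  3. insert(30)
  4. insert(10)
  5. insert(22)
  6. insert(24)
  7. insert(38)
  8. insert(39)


insert(20) -> [20]
extract_min()->20, []
insert(30) -> [30]
insert(10) -> [10, 30]
insert(22) -> [10, 30, 22]
insert(24) -> [10, 24, 22, 30]
insert(38) -> [10, 24, 22, 30, 38]
insert(39) -> [10, 24, 22, 30, 38, 39]

Final heap: [10, 24, 22, 30, 38, 39]


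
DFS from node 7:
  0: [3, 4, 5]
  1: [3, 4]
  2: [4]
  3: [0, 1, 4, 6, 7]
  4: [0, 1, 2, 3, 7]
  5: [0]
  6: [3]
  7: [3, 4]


Visit 7, push [4, 3]
Visit 3, push [6, 4, 1, 0]
Visit 0, push [5, 4]
Visit 4, push [2, 1]
Visit 1, push []
Visit 2, push []
Visit 5, push []
Visit 6, push []

DFS order: [7, 3, 0, 4, 1, 2, 5, 6]


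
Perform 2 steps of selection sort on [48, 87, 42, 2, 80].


Initial: [48, 87, 42, 2, 80]
Step 1: min=2 at 3
  Swap: [2, 87, 42, 48, 80]
Step 2: min=42 at 2
  Swap: [2, 42, 87, 48, 80]

After 2 steps: [2, 42, 87, 48, 80]


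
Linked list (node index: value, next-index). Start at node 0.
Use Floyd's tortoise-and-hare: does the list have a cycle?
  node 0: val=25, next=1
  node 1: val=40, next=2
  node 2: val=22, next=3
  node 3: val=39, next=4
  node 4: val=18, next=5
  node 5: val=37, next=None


Floyd's tortoise (slow, +1) and hare (fast, +2):
  init: slow=0, fast=0
  step 1: slow=1, fast=2
  step 2: slow=2, fast=4
  step 3: fast 4->5->None, no cycle

Cycle: no


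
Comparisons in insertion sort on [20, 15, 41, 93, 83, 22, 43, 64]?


Algorithm: insertion sort
Input: [20, 15, 41, 93, 83, 22, 43, 64]
Sorted: [15, 20, 22, 41, 43, 64, 83, 93]

15


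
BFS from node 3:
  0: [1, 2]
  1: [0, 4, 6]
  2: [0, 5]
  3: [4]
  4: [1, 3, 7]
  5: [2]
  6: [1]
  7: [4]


Visit 3, enqueue [4]
Visit 4, enqueue [1, 7]
Visit 1, enqueue [0, 6]
Visit 7, enqueue []
Visit 0, enqueue [2]
Visit 6, enqueue []
Visit 2, enqueue [5]
Visit 5, enqueue []

BFS order: [3, 4, 1, 7, 0, 6, 2, 5]


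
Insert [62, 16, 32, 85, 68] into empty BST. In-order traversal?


Insert 62: root
Insert 16: L from 62
Insert 32: L from 62 -> R from 16
Insert 85: R from 62
Insert 68: R from 62 -> L from 85

In-order: [16, 32, 62, 68, 85]


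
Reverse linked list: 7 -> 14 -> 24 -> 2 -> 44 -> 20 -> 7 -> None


Step 1: curr=7, set curr.next=prev(None) | reversed so far: 7
Step 2: curr=14, set curr.next=prev(7) | reversed so far: 14 -> 7
Step 3: curr=24, set curr.next=prev(14) | reversed so far: 24 -> 14 -> 7
Step 4: curr=2, set curr.next=prev(24) | reversed so far: 2 -> 24 -> 14 -> 7
Step 5: curr=44, set curr.next=prev(2) | reversed so far: 44 -> 2 -> 24 -> 14 -> 7
Step 6: curr=20, set curr.next=prev(44) | reversed so far: 20 -> 44 -> 2 -> 24 -> 14 -> 7
Step 7: curr=7, set curr.next=prev(20) | reversed so far: 7 -> 20 -> 44 -> 2 -> 24 -> 14 -> 7

7 -> 20 -> 44 -> 2 -> 24 -> 14 -> 7 -> None


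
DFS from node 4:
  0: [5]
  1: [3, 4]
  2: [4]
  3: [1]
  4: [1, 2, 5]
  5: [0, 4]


Visit 4, push [5, 2, 1]
Visit 1, push [3]
Visit 3, push []
Visit 2, push []
Visit 5, push [0]
Visit 0, push []

DFS order: [4, 1, 3, 2, 5, 0]


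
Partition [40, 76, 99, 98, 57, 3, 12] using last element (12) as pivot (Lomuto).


Pivot: 12
  3 <= 12: swap -> [3, 76, 99, 98, 57, 40, 12]
Place pivot at 1: [3, 12, 99, 98, 57, 40, 76]

Partitioned: [3, 12, 99, 98, 57, 40, 76]


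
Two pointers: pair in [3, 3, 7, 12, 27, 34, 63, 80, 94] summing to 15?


lo=0(3)+hi=8(94)=97
lo=0(3)+hi=7(80)=83
lo=0(3)+hi=6(63)=66
lo=0(3)+hi=5(34)=37
lo=0(3)+hi=4(27)=30
lo=0(3)+hi=3(12)=15

Yes: 3+12=15


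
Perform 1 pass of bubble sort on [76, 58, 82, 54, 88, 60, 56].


Initial: [76, 58, 82, 54, 88, 60, 56]
Pass 1: [58, 76, 54, 82, 60, 56, 88] (4 swaps)

After 1 pass: [58, 76, 54, 82, 60, 56, 88]
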